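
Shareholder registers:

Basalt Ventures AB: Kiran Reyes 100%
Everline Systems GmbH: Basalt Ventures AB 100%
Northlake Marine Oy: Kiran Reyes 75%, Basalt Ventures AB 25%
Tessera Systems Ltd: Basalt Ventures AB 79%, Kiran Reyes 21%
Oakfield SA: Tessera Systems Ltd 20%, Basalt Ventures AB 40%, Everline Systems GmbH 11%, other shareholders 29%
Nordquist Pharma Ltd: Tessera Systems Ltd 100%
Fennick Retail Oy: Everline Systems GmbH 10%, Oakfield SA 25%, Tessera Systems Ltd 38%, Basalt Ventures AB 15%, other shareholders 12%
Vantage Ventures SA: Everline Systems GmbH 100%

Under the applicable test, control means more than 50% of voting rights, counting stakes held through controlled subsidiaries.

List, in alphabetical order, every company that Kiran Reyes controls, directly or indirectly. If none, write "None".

Basalt Ventures AB, Everline Systems GmbH, Fennick Retail Oy, Nordquist Pharma Ltd, Northlake Marine Oy, Oakfield SA, Tessera Systems Ltd, Vantage Ventures SA

Kiran holds 100% of Basalt, so Kiran controls Basalt.
Basalt holds 100% of Everline, so Kiran controls Everline.
Kiran and Basalt together hold 75% + 25% = 100% of Northlake, so Kiran controls Northlake.
Basalt and Kiran together hold 79% + 21% = 100% of Tessera, so Kiran controls Tessera.
Tessera and Basalt and Everline together hold 20% + 40% + 11% = 71% of Oakfield, so Kiran controls Oakfield.
Tessera holds 100% of Nordquist, so Kiran controls Nordquist.
Everline and Oakfield and Tessera and Basalt together hold 10% + 25% + 38% + 15% = 88% of Fennick, so Kiran controls Fennick.
Everline holds 100% of Vantage, so Kiran controls Vantage.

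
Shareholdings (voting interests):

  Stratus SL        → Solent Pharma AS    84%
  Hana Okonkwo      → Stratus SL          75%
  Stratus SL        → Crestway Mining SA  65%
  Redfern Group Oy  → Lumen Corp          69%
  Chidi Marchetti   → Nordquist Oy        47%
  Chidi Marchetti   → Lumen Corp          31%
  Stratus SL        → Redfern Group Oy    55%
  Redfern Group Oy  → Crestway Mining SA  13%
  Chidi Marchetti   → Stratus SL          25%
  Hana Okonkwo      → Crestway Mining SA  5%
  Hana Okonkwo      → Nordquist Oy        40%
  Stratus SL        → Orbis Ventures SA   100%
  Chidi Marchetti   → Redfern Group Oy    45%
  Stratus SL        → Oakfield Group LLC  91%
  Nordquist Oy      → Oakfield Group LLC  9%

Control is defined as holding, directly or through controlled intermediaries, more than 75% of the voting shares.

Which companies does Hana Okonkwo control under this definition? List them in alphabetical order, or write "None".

Hana's largest direct stake is 75% in Stratus, which does not meet the threshold.

None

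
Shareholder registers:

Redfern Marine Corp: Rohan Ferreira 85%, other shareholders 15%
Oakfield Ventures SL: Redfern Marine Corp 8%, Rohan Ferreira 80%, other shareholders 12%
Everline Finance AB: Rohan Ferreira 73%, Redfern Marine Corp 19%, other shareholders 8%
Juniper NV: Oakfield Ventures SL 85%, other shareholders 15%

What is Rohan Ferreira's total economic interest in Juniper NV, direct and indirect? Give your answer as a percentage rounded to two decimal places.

Rohan reaches Juniper along 2 paths.
Via Redfern → Oakfield: 85% × 8% × 85% = 5.78%.
Via Oakfield: 80% × 85% = 68%.
Total: 5.78% + 68% = 73.78%.

73.78%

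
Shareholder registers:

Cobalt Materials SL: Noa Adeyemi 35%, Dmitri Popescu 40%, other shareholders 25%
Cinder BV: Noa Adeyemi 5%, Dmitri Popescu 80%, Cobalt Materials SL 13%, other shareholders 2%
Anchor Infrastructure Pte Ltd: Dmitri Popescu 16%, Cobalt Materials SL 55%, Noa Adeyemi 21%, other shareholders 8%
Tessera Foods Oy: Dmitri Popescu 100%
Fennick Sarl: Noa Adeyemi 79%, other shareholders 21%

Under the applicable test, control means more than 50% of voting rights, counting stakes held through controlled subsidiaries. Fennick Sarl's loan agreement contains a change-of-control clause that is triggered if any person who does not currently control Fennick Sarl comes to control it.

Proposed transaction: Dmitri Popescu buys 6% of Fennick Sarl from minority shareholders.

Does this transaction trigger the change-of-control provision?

The purchase changes only Dmitri's holdings, so Dmitri is the only person who could newly come to control Fennick.
Dmitri holds 80% of Cinder, so Dmitri controls Cinder.
Dmitri holds 100% of Tessera, so Dmitri controls Tessera.
Neither Dmitri nor any entity Dmitri controls holds any voting interest in Fennick.
So before the transaction, Dmitri does not control Fennick.
After the purchase, Dmitri holds 6% of Fennick directly.
After the transaction, Dmitri's side holds 6% of Fennick, not > 50%, so Dmitri still does not control Fennick.
No new person acquires control, so the clause is not triggered.

No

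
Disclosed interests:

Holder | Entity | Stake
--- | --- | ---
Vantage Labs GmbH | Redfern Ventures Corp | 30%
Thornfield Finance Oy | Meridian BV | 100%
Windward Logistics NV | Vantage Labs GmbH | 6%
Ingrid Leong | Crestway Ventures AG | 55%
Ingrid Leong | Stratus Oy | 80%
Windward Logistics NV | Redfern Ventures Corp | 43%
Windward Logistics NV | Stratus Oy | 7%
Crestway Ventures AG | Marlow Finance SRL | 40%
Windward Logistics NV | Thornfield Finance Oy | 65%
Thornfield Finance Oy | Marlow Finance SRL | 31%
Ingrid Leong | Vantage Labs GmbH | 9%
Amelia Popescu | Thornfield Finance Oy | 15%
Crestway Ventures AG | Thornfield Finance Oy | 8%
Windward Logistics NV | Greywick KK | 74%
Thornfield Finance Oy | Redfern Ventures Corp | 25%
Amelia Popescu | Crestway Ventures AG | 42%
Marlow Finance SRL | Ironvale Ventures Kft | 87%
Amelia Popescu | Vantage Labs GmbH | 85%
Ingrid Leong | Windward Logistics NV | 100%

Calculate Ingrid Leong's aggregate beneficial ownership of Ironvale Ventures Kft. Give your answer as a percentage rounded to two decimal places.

37.86%

Ingrid reaches Ironvale along 3 paths.
Via Crestway → Marlow: 55% × 40% × 87% = 19.14%.
Via Crestway → Thornfield → Marlow: 55% × 8% × 31% × 87% = 1.18668%.
Via Windward → Thornfield → Marlow: 100% × 65% × 31% × 87% = 17.5305%.
Total: 19.14% + 1.18668% + 17.5305% = 37.85718%.
Rounded: 37.86%.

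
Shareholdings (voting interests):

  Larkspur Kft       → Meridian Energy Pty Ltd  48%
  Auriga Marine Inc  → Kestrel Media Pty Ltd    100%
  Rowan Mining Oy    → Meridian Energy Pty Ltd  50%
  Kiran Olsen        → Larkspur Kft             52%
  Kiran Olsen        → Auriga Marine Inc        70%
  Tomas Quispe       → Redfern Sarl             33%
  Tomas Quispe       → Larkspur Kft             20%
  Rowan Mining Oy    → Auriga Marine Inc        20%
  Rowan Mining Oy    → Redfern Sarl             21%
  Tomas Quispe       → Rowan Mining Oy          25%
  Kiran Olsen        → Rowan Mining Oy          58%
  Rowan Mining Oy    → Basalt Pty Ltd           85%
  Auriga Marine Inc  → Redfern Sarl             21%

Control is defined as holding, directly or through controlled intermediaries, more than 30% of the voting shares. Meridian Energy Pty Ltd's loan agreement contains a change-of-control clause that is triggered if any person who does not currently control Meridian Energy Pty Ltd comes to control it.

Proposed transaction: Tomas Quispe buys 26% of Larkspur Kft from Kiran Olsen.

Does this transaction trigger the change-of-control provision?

Yes

The purchase adds only to Tomas's holdings (Kiran's stake shrinks), so Tomas is the only person who could newly come to control Meridian.
Tomas holds 33% of Redfern, so Tomas controls Redfern.
Neither Tomas nor any entity Tomas controls holds any voting interest in Meridian.
So before the transaction, Tomas does not control Meridian.
After the purchase, Tomas's direct stake in Larkspur rises to 20% + 26% = 46%, and Kiran's stake falls to 26%.
Tomas holds 46% of Larkspur, so Tomas controls Larkspur.
Larkspur holds 48% of Meridian, so Tomas controls Meridian.
Tomas did not control Meridian before and does after, so the clause is triggered.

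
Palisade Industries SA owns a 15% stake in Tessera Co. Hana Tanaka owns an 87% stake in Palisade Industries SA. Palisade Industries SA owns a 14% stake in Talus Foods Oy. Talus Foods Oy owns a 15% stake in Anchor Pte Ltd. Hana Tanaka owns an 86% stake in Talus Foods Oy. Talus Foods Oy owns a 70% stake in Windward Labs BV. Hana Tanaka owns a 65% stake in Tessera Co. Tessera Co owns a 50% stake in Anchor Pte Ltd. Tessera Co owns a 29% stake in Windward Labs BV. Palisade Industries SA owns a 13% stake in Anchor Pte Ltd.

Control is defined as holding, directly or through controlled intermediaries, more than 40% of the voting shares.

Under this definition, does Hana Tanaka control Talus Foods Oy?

Hana holds 87% of Palisade, so Hana controls Palisade.
Hana and Palisade together hold 86% + 14% = 100% of Talus, so Hana controls Talus.

Yes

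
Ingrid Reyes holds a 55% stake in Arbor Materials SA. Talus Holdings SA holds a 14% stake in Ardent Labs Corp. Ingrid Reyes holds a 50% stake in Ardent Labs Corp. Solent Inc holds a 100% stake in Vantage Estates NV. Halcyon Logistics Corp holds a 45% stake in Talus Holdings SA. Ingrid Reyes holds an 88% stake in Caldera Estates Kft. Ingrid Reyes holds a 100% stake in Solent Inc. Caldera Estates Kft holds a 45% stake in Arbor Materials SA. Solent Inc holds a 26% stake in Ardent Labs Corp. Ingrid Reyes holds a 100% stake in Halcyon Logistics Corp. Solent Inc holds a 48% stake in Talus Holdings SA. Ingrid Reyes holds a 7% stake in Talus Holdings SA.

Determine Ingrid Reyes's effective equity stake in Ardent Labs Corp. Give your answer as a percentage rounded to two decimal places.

Ingrid reaches Ardent along 5 paths.
Via Solent: 100% × 26% = 26%.
Direct stake: 50% = 50%.
Via Solent → Talus: 100% × 48% × 14% = 6.72%.
Via Halcyon → Talus: 100% × 45% × 14% = 6.3%.
Via Talus: 7% × 14% = 0.98%.
Total: 26% + 50% + 6.72% + 6.3% + 0.98% = 90%.
Rounded: 90.00%.

90.00%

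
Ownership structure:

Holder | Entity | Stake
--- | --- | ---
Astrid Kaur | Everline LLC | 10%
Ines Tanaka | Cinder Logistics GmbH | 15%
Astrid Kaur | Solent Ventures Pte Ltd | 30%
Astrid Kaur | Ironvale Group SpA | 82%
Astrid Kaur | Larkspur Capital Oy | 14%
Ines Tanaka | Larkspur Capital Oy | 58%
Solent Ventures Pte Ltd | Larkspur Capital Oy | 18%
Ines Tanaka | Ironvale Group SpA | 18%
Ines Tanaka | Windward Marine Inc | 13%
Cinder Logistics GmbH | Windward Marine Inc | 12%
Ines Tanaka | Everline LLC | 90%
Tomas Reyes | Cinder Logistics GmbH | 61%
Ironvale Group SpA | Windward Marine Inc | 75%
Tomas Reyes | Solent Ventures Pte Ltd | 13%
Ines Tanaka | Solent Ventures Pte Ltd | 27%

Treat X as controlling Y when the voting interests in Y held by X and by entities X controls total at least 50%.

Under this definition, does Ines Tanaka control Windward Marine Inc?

Ines holds 90% of Everline, so Ines controls Everline.
Ines holds 58% of Larkspur, so Ines controls Larkspur.
In Windward, Ines's side holds only 13%, not ≥ 50%.
So Ines does not control Windward.

No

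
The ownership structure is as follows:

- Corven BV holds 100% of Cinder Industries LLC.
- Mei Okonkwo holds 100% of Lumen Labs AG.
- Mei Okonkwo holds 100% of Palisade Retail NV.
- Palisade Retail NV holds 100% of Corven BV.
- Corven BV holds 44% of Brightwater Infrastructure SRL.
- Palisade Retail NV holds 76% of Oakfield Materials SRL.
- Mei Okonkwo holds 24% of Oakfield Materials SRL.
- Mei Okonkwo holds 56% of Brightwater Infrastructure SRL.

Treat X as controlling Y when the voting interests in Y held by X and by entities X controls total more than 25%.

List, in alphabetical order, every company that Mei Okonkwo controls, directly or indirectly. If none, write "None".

Brightwater Infrastructure SRL, Cinder Industries LLC, Corven BV, Lumen Labs AG, Oakfield Materials SRL, Palisade Retail NV

Mei holds 100% of Palisade, so Mei controls Palisade.
Palisade holds 100% of Corven, so Mei controls Corven.
Palisade and Mei together hold 76% + 24% = 100% of Oakfield, so Mei controls Oakfield.
Corven and Mei together hold 44% + 56% = 100% of Brightwater, so Mei controls Brightwater.
Mei holds 100% of Lumen, so Mei controls Lumen.
Corven holds 100% of Cinder, so Mei controls Cinder.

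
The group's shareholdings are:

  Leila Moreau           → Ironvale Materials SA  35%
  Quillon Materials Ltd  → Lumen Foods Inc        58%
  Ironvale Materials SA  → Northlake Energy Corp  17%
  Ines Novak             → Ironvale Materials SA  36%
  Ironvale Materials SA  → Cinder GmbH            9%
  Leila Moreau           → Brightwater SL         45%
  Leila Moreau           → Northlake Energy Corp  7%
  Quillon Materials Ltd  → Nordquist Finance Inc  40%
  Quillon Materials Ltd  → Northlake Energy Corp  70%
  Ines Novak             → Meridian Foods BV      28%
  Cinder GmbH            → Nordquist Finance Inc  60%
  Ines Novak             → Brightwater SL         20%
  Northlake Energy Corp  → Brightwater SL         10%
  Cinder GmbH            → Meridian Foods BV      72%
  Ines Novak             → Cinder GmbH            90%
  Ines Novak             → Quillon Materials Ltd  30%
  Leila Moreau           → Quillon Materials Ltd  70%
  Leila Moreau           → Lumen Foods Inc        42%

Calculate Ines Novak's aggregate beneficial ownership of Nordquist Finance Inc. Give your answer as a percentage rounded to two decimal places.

67.94%

Ines reaches Nordquist along 3 paths.
Via Cinder: 90% × 60% = 54%.
Via Ironvale → Cinder: 36% × 9% × 60% = 1.944%.
Via Quillon: 30% × 40% = 12%.
Total: 54% + 1.944% + 12% = 67.944%.
Rounded: 67.94%.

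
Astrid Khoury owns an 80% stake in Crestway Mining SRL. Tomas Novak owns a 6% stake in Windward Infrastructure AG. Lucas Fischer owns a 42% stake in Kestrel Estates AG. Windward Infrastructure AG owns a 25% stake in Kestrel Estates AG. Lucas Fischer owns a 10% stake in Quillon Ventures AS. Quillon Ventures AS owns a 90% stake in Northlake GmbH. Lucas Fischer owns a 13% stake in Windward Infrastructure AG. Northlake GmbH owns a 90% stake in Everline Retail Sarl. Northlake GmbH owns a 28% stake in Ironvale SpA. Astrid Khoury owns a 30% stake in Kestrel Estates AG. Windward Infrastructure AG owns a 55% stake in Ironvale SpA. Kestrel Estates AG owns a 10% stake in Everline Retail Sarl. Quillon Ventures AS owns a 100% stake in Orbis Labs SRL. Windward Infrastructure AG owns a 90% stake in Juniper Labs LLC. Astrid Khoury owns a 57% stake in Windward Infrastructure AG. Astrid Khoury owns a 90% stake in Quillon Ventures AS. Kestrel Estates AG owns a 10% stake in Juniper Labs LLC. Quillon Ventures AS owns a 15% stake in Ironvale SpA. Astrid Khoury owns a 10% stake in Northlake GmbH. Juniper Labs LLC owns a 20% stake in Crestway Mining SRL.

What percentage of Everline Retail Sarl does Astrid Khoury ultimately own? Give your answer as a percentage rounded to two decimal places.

Astrid reaches Everline along 4 paths.
Via Kestrel: 30% × 10% = 3%.
Via Windward → Kestrel: 57% × 25% × 10% = 1.425%.
Via Northlake: 10% × 90% = 9%.
Via Quillon → Northlake: 90% × 90% × 90% = 72.9%.
Total: 3% + 1.425% + 9% + 72.9% = 86.325%.
Rounded: 86.33%.

86.33%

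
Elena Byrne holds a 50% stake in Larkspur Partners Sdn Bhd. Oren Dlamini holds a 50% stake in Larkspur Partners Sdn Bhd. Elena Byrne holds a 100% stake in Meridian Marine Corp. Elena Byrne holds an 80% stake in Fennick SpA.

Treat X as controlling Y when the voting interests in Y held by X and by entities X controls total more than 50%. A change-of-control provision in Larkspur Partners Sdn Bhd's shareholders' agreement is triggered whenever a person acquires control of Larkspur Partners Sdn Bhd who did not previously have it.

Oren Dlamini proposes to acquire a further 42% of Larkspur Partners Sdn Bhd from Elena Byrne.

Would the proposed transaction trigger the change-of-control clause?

Yes

The purchase adds only to Oren's holdings (Elena's stake shrinks), so Oren is the only person who could newly come to control Larkspur.
Oren's largest direct stake is 50% in Larkspur, which does not meet the threshold, so Oren controls no company.
In Larkspur, Oren's side holds only 50%, not > 50%.
So before the transaction, Oren does not control Larkspur.
After the purchase, Oren's direct stake in Larkspur rises to 50% + 42% = 92%, and Elena's stake falls to 8%.
Oren holds 92% of Larkspur, so Oren controls Larkspur.
Oren did not control Larkspur before and does after, so the clause is triggered.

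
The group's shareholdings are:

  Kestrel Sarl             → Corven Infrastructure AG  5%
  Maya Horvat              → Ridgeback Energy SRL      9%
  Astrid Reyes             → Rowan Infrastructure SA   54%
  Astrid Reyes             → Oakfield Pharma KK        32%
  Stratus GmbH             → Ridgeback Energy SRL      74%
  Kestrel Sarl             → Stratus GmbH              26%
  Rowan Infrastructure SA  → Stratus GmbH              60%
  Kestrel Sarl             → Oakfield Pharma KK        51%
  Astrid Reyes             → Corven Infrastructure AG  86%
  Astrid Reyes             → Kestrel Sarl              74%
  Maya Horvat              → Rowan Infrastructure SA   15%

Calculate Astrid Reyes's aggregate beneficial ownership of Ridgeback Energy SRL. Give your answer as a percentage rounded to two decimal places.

Astrid reaches Ridgeback along 2 paths.
Via Kestrel → Stratus: 74% × 26% × 74% = 14.2376%.
Via Rowan → Stratus: 54% × 60% × 74% = 23.976%.
Total: 14.2376% + 23.976% = 38.2136%.
Rounded: 38.21%.

38.21%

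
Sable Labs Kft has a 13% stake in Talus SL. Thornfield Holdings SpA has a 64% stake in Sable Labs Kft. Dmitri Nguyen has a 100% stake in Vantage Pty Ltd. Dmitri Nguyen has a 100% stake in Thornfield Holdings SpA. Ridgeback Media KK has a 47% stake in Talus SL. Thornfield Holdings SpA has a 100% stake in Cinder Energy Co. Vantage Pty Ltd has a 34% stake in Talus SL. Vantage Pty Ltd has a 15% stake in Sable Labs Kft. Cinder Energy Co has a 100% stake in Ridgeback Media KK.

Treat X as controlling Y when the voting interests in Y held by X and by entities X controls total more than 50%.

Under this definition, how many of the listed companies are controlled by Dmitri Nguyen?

Dmitri holds 100% of Thornfield, so Dmitri controls Thornfield.
Dmitri holds 100% of Vantage, so Dmitri controls Vantage.
Thornfield holds 100% of Cinder, so Dmitri controls Cinder.
Vantage and Thornfield together hold 15% + 64% = 79% of Sable, so Dmitri controls Sable.
Cinder holds 100% of Ridgeback, so Dmitri controls Ridgeback.
Vantage and Ridgeback and Sable together hold 34% + 47% + 13% = 94% of Talus, so Dmitri controls Talus.
Dmitri controls 6 companies.

6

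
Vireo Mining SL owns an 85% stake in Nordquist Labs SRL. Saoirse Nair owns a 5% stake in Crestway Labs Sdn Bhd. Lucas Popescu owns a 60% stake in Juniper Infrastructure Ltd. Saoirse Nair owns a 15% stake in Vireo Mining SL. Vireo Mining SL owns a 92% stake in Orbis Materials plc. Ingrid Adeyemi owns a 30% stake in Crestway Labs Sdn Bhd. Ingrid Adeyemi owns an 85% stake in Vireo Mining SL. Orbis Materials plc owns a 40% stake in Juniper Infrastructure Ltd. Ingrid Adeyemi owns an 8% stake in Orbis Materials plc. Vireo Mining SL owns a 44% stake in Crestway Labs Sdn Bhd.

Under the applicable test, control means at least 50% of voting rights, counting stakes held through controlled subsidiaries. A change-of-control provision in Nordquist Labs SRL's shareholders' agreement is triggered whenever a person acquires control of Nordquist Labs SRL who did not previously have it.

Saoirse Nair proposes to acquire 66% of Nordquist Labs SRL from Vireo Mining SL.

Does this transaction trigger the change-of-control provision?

The purchase adds only to Saoirse's holdings (Vireo's stake shrinks), so Saoirse is the only person who could newly come to control Nordquist.
Saoirse's largest direct stake is 15% in Vireo, which does not meet the threshold, so Saoirse controls no company.
Neither Saoirse nor any entity Saoirse controls holds any voting interest in Nordquist.
So before the transaction, Saoirse does not control Nordquist.
After the purchase, Saoirse holds 66% of Nordquist directly, and Vireo's stake falls to 19%.
Saoirse holds 66% of Nordquist, so Saoirse controls Nordquist.
Saoirse did not control Nordquist before and does after, so the clause is triggered.

Yes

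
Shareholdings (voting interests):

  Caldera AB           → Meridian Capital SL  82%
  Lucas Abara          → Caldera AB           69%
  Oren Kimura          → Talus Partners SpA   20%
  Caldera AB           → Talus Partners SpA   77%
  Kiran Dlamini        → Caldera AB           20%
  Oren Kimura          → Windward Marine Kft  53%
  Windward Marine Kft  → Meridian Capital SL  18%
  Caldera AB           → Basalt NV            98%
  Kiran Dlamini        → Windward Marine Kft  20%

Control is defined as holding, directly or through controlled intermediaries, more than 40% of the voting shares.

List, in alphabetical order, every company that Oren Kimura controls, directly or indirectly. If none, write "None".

Oren holds 53% of Windward, so Oren controls Windward.
No other company's threshold is met.

Windward Marine Kft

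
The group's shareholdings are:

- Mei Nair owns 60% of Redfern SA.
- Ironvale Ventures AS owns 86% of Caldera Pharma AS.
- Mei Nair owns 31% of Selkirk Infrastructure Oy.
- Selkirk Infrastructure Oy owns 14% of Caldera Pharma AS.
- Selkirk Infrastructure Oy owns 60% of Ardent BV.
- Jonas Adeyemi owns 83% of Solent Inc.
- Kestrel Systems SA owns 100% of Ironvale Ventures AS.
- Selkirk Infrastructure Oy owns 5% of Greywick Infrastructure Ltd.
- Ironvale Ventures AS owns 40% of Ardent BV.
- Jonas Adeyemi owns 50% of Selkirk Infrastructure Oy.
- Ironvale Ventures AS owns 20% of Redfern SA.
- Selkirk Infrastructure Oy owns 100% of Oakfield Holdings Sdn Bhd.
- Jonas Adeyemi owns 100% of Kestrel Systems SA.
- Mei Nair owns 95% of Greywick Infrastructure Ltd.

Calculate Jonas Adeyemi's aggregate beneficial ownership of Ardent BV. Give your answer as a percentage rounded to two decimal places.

70.00%

Jonas reaches Ardent along 2 paths.
Via Kestrel → Ironvale: 100% × 100% × 40% = 40%.
Via Selkirk: 50% × 60% = 30%.
Total: 40% + 30% = 70%.
Rounded: 70.00%.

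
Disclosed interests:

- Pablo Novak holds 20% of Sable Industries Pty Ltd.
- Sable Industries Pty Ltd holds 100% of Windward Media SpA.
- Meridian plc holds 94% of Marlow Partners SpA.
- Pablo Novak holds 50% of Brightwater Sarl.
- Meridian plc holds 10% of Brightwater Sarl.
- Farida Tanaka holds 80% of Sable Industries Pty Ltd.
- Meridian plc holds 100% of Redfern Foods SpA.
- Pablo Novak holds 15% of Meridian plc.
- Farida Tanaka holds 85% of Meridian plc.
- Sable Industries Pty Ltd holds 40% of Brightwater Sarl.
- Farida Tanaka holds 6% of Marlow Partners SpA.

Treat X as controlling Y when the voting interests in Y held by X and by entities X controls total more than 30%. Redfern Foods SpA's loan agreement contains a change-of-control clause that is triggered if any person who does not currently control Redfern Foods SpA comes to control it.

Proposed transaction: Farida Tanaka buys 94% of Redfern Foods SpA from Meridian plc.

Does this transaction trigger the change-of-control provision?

The purchase adds only to Farida's holdings (Meridian's stake shrinks), so Farida is the only person who could newly come to control Redfern.
Farida holds 85% of Meridian, so Farida controls Meridian.
Meridian holds 100% of Redfern, so Farida controls Redfern.
So Farida already controls Redfern before the transaction.
After the purchase, Farida holds 94% of Redfern directly, and Meridian's stake falls to 6%.
Farida controlled Redfern already, so this is not a new person acquiring control; every other person's position is unchanged or reduced.
No new person acquires control, so the clause is not triggered.

No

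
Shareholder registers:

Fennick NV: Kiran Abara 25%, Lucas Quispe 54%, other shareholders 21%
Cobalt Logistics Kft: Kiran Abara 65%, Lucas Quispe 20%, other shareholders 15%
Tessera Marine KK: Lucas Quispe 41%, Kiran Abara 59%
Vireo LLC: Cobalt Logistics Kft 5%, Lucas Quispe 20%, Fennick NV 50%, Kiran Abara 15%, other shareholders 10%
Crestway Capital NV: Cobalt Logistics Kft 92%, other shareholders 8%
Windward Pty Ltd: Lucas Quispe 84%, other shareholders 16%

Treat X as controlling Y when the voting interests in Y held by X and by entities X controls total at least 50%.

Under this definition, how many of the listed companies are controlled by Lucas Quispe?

3

Lucas holds 54% of Fennick, so Lucas controls Fennick.
Lucas and Fennick together hold 20% + 50% = 70% of Vireo, so Lucas controls Vireo.
Lucas holds 84% of Windward, so Lucas controls Windward.
No other company's threshold is met.
Lucas controls 3 companies.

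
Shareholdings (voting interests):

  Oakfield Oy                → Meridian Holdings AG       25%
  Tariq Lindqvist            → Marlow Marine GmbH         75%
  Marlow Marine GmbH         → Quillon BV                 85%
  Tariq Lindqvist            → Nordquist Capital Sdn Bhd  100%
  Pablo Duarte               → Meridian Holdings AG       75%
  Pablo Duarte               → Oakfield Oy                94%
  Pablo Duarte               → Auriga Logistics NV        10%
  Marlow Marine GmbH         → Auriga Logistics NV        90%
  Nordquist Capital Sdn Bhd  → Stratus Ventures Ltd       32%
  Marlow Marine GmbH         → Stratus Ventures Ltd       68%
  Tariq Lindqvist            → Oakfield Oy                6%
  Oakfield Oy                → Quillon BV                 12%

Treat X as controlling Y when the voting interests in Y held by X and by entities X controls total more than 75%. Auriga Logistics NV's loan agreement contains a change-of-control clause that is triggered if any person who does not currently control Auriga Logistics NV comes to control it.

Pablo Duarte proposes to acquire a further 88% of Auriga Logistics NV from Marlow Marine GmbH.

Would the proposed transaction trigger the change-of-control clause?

Yes

The purchase adds only to Pablo's holdings (Marlow's stake shrinks), so Pablo is the only person who could newly come to control Auriga.
Pablo holds 94% of Oakfield, so Pablo controls Oakfield.
Pablo and Oakfield together hold 75% + 25% = 100% of Meridian, so Pablo controls Meridian.
In Auriga, Pablo's side holds only 10%, not > 75%.
So before the transaction, Pablo does not control Auriga.
After the purchase, Pablo's direct stake in Auriga rises to 10% + 88% = 98%, and Marlow's stake falls to 2%.
Pablo holds 98% of Auriga, so Pablo controls Auriga.
Pablo did not control Auriga before and does after, so the clause is triggered.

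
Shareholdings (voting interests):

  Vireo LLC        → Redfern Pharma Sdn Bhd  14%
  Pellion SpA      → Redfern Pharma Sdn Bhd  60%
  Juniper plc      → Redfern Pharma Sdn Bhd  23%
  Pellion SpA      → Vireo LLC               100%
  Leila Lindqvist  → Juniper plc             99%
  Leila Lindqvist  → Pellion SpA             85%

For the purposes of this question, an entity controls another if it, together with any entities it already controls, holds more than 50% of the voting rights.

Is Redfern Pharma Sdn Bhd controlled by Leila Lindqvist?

Leila holds 99% of Juniper, so Leila controls Juniper.
Leila holds 85% of Pellion, so Leila controls Pellion.
Pellion holds 100% of Vireo, so Leila controls Vireo.
Juniper and Pellion and Vireo together hold 23% + 60% + 14% = 97% of Redfern, so Leila controls Redfern.

Yes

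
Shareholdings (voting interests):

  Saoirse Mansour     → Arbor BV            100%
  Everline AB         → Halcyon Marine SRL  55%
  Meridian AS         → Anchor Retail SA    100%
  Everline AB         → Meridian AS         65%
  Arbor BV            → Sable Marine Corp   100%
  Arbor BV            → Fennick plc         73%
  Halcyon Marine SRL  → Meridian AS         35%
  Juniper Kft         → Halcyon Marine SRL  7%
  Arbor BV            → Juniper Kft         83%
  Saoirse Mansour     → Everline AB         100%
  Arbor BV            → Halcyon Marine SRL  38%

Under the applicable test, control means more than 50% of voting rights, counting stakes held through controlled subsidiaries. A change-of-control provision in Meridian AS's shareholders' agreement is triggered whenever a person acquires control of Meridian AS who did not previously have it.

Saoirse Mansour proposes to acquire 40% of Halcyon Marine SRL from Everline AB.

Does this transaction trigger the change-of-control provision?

The purchase adds only to Saoirse's holdings (Everline's stake shrinks), so Saoirse is the only person who could newly come to control Meridian.
Saoirse holds 100% of Everline, so Saoirse controls Everline.
Saoirse holds 100% of Arbor, so Saoirse controls Arbor.
Arbor holds 83% of Juniper, so Saoirse controls Juniper.
Arbor and Juniper and Everline together hold 38% + 7% + 55% = 100% of Halcyon, so Saoirse controls Halcyon.
Halcyon and Everline together hold 35% + 65% = 100% of Meridian, so Saoirse controls Meridian.
So Saoirse already controls Meridian before the transaction.
After the purchase, Saoirse holds 40% of Halcyon directly, and Everline's stake falls to 15%.
Saoirse controlled Meridian already, so this is not a new person acquiring control; every other person's position is unchanged or reduced.
No new person acquires control, so the clause is not triggered.

No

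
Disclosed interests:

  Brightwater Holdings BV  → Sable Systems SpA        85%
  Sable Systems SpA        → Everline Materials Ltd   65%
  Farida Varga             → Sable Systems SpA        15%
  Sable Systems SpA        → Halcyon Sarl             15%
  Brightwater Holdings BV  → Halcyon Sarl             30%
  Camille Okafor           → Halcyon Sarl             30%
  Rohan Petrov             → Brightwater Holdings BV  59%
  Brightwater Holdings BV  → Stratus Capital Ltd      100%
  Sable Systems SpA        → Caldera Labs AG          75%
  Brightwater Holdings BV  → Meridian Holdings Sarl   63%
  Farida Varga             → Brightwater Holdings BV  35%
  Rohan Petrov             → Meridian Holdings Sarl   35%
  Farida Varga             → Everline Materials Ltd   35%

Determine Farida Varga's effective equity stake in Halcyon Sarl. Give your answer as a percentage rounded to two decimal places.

17.21%

Farida reaches Halcyon along 3 paths.
Via Brightwater: 35% × 30% = 10.5%.
Via Brightwater → Sable: 35% × 85% × 15% = 4.4625%.
Via Sable: 15% × 15% = 2.25%.
Total: 10.5% + 4.4625% + 2.25% = 17.2125%.
Rounded: 17.21%.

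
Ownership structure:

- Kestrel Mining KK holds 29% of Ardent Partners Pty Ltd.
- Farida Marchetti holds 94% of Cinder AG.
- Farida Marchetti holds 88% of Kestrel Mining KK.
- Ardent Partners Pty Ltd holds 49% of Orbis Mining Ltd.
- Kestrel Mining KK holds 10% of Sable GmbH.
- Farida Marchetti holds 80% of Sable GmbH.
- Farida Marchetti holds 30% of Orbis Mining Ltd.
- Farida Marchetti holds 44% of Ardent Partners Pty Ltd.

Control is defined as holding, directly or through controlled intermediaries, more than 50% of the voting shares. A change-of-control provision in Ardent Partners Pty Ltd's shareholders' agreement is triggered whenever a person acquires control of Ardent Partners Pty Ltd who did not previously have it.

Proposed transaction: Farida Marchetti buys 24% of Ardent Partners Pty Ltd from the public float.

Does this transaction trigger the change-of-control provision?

No

The purchase changes only Farida's holdings, so Farida is the only person who could newly come to control Ardent.
Farida holds 88% of Kestrel, so Farida controls Kestrel.
Kestrel and Farida together hold 29% + 44% = 73% of Ardent, so Farida controls Ardent.
So Farida already controls Ardent before the transaction.
After the purchase, Farida's direct stake in Ardent rises to 44% + 24% = 68%.
Farida controlled Ardent already, so this is not a new person acquiring control; every other person's position is unchanged or reduced.
No new person acquires control, so the clause is not triggered.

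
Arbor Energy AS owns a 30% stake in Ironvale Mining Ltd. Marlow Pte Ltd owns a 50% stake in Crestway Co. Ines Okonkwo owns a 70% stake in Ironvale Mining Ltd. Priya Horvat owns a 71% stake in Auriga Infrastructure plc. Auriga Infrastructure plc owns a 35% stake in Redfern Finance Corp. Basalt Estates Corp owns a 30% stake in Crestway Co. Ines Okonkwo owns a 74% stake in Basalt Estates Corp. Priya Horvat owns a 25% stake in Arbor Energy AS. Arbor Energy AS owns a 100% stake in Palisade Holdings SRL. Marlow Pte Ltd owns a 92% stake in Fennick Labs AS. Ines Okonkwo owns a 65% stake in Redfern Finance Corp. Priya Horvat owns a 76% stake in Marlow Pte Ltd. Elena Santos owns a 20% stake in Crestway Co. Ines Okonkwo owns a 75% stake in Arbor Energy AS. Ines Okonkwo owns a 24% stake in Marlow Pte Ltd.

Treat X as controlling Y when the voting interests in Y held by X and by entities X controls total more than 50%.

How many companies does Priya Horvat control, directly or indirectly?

3

Priya holds 76% of Marlow, so Priya controls Marlow.
Priya holds 71% of Auriga, so Priya controls Auriga.
Marlow holds 92% of Fennick, so Priya controls Fennick.
No other company's threshold is met.
Priya controls 3 companies.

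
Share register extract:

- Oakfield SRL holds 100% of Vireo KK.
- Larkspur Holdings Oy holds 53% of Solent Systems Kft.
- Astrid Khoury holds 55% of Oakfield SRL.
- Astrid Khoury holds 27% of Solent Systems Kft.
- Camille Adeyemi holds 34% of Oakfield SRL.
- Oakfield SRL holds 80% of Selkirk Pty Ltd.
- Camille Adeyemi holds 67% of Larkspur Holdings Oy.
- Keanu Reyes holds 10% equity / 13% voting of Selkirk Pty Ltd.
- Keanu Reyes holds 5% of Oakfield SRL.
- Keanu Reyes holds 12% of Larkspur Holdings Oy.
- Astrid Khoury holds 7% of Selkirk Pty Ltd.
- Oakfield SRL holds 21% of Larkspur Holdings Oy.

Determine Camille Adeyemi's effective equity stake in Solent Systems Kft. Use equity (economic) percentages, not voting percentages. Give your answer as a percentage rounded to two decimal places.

39.29%

Camille reaches Solent along 2 paths.
Via Larkspur: 67% × 53% = 35.51%.
Via Oakfield → Larkspur: 34% × 21% × 53% = 3.7842%.
Total: 35.51% + 3.7842% = 39.2942%.
Rounded: 39.29%.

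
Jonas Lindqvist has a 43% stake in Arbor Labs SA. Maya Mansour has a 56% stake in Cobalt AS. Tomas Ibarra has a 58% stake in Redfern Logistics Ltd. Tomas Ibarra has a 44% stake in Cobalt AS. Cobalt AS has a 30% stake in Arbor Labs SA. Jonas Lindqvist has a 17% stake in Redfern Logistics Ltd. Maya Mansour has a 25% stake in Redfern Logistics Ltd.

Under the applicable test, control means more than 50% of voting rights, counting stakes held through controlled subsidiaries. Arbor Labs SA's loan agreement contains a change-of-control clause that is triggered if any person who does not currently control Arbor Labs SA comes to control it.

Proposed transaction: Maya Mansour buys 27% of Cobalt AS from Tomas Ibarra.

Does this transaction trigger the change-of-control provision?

No

The purchase adds only to Maya's holdings (Tomas's stake shrinks), so Maya is the only person who could newly come to control Arbor.
Maya holds 56% of Cobalt, so Maya controls Cobalt.
In Arbor, Maya's side holds only 30%, not > 50%.
So before the transaction, Maya does not control Arbor.
After the purchase, Maya's direct stake in Cobalt rises to 56% + 27% = 83%, and Tomas's stake falls to 17%.
Maya holds 83% of Cobalt, so Maya controls Cobalt.
After the transaction, Maya's side holds 30% of Arbor, not > 50%, so Maya still does not control Arbor.
No new person acquires control, so the clause is not triggered.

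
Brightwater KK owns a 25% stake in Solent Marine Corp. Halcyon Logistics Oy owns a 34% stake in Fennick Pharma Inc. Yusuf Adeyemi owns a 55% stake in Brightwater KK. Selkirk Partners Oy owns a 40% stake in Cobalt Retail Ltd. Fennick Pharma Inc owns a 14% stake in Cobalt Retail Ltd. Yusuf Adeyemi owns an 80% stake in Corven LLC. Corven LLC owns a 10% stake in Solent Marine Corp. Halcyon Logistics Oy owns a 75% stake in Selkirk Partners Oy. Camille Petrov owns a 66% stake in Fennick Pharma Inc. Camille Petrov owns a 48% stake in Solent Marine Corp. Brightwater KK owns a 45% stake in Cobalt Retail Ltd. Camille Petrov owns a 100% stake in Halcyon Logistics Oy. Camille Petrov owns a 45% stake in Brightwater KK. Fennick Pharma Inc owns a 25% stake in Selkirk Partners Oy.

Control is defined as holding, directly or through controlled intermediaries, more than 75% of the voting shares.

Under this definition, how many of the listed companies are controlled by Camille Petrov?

Camille holds 100% of Halcyon, so Camille controls Halcyon.
Camille and Halcyon together hold 66% + 34% = 100% of Fennick, so Camille controls Fennick.
Fennick and Halcyon together hold 25% + 75% = 100% of Selkirk, so Camille controls Selkirk.
No other company's threshold is met.
Camille controls 3 companies.

3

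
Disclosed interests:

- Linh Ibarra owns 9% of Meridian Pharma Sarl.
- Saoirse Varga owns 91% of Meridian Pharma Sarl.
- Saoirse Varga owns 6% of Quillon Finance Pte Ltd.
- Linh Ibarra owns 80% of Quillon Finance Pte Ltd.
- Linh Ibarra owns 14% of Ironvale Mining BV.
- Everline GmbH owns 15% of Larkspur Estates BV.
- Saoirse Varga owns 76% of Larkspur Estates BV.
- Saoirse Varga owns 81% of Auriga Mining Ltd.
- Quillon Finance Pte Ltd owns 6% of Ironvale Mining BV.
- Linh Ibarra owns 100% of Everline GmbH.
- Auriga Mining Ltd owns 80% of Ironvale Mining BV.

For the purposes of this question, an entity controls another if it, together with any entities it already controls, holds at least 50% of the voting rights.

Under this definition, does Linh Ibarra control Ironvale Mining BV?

No

Linh holds 80% of Quillon, so Linh controls Quillon.
Linh holds 100% of Everline, so Linh controls Everline.
In Ironvale, Linh's side holds only 6% + 14% = 20%, not ≥ 50%.
So Linh does not control Ironvale.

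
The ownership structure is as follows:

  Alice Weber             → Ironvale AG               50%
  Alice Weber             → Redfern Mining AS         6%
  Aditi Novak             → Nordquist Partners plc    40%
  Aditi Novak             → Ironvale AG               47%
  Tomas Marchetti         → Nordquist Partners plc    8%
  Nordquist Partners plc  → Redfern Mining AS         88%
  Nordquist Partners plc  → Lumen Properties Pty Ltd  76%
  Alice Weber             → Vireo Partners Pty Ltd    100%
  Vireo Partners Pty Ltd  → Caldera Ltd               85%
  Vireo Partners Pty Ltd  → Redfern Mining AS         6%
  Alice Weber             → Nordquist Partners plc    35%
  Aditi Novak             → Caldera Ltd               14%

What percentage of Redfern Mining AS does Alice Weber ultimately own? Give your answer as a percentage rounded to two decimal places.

Alice reaches Redfern along 3 paths.
Via Vireo: 100% × 6% = 6%.
Direct stake: 6% = 6%.
Via Nordquist: 35% × 88% = 30.8%.
Total: 6% + 6% + 30.8% = 42.8%.
Rounded: 42.80%.

42.80%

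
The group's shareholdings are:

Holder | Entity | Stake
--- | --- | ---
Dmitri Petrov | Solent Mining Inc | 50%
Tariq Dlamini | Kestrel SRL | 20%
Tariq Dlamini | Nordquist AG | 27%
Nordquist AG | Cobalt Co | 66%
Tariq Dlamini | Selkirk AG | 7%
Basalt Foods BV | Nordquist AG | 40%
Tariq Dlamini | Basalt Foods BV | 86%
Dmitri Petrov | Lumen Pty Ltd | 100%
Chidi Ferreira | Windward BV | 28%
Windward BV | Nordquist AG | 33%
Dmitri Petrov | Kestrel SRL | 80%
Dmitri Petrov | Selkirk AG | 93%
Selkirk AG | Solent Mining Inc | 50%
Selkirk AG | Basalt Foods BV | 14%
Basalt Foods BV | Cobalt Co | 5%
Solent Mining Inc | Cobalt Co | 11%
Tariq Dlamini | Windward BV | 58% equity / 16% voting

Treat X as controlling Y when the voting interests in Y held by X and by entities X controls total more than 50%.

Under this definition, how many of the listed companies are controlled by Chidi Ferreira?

Chidi's largest direct stake is 28% in Windward, which does not meet the threshold.
Chidi controls 0 companies.

0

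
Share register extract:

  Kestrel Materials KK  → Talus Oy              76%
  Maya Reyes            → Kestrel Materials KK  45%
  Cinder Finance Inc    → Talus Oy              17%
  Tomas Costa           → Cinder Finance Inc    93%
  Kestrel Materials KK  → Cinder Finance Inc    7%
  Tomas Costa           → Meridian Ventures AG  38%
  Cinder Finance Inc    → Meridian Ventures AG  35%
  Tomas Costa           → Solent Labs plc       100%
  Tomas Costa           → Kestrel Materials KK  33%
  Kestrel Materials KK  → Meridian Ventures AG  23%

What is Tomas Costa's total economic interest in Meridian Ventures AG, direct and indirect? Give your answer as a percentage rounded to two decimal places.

78.95%

Tomas reaches Meridian along 4 paths.
Via Cinder: 93% × 35% = 32.55%.
Via Kestrel → Cinder: 33% × 7% × 35% = 0.8085%.
Via Kestrel: 33% × 23% = 7.59%.
Direct stake: 38% = 38%.
Total: 32.55% + 0.8085% + 7.59% + 38% = 78.9485%.
Rounded: 78.95%.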